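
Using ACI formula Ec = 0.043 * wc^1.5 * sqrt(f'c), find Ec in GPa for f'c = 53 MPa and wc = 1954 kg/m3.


Ec = 0.043 * 1954^1.5 * sqrt(53) / 1000
= 27.04 GPa

27.04


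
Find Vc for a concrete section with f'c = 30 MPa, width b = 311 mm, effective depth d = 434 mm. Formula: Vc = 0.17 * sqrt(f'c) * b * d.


Vc = 0.17 * sqrt(30) * 311 * 434 / 1000
= 125.68 kN

125.68


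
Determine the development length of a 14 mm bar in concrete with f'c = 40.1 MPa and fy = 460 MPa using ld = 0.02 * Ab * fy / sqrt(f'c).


Ab = pi * 14^2 / 4 = 153.938 mm2
ld = 0.02 * 153.938 * 460 / sqrt(40.1)
= 223.6 mm

223.6


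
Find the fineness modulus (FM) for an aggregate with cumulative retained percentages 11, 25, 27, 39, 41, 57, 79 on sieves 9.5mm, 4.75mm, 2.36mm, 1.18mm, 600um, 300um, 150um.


FM = sum(cumulative % retained) / 100
= 279 / 100
= 2.79

2.79


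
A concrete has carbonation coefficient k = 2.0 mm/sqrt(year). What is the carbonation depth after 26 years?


depth = k * sqrt(t)
= 2.0 * sqrt(26)
= 10.2 mm

10.2


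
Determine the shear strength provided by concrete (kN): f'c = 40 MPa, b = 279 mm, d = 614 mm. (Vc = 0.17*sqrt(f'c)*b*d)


Vc = 0.17 * sqrt(40) * 279 * 614 / 1000
= 184.18 kN

184.18


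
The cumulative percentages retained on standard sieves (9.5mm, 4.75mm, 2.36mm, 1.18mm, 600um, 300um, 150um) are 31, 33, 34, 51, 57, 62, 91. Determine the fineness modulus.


FM = sum(cumulative % retained) / 100
= 359 / 100
= 3.59

3.59


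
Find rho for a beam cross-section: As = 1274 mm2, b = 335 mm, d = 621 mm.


rho = As / (b * d)
= 1274 / (335 * 621)
= 0.0061

0.0061


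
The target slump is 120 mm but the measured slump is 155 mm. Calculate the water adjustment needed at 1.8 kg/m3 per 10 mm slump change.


Difference = 120 - 155 = -35 mm
Water adjustment = -35 * 1.8 / 10 = -6.3 kg/m3

-6.3


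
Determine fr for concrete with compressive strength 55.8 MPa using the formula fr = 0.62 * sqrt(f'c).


fr = 0.62 * sqrt(55.8)
= 4.631 MPa

4.631


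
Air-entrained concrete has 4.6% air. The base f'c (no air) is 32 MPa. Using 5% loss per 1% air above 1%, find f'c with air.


Strength loss = (4.6 - 1) * 5 = 18.0%
f'c = 32 * (1 - 18.0/100)
= 26.24 MPa

26.24


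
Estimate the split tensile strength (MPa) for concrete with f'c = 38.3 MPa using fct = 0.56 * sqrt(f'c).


fct = 0.56 * sqrt(38.3)
= 0.56 * 6.189
= 3.466 MPa

3.466


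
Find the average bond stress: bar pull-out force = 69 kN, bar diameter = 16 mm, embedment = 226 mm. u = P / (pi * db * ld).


u = P / (pi * db * ld)
= 69 * 1000 / (pi * 16 * 226)
= 6.074 MPa

6.074


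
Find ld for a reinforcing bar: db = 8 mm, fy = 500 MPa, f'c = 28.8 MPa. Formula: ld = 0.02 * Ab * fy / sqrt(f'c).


Ab = pi * 8^2 / 4 = 50.265 mm2
ld = 0.02 * 50.265 * 500 / sqrt(28.8)
= 93.7 mm

93.7


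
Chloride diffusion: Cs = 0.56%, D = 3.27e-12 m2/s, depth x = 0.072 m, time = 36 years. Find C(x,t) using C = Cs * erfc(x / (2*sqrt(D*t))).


t_seconds = 36 * 365.25 * 24 * 3600 = 1136073600.0 s
arg = 0.072 / (2 * sqrt(3.27e-12 * 1136073600.0))
= 0.5906
erfc(0.5906) = 0.4036
C = 0.56 * 0.4036 = 0.226%

0.226


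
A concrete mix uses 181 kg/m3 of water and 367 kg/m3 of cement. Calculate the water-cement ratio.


w/c = water / cement
w/c = 181 / 367 = 0.493

0.493


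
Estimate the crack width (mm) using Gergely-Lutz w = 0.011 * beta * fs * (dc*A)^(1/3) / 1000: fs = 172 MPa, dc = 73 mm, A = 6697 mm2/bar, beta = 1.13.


w = 0.011 * beta * fs * (dc * A)^(1/3) / 1000
= 0.011 * 1.13 * 172 * (73 * 6697)^(1/3) / 1000
= 0.168 mm

0.168


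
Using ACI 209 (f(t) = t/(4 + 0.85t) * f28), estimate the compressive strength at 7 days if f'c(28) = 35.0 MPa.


f(7) = 7 / (4 + 0.85 * 7) * 35.0
= 7 / 9.95 * 35.0
= 24.62 MPa

24.62


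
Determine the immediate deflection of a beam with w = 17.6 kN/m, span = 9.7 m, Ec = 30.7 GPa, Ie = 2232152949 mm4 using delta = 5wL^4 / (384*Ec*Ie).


Convert: L = 9.7 m = 9700 mm, Ec = 30.7 GPa = 30700 MPa
delta = 5 * 17.6 * 9700^4 / (384 * 30700 * 2232152949)
= 29.61 mm

29.61


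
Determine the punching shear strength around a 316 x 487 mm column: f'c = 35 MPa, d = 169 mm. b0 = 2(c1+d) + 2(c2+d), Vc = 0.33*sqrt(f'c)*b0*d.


b0 = 2*(316 + 169) + 2*(487 + 169) = 2282 mm
Vc = 0.33 * sqrt(35) * 2282 * 169 / 1000
= 752.92 kN

752.92


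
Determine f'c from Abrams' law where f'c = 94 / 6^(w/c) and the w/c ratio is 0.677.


f'c = 94 / 6^0.677
= 94 / 3.364
= 27.95 MPa

27.95


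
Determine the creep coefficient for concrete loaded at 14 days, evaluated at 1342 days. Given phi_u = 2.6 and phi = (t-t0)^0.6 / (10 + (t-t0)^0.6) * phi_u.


dt = 1342 - 14 = 1328
phi = 1328^0.6 / (10 + 1328^0.6) * 2.6
= 2.293

2.293


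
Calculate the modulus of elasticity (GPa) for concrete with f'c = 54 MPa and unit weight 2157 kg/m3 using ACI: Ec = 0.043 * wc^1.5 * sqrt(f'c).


Ec = 0.043 * 2157^1.5 * sqrt(54) / 1000
= 31.65 GPa

31.65


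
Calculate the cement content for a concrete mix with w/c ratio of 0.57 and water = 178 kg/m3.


Cement = water / (w/c)
= 178 / 0.57
= 312.3 kg/m3

312.3


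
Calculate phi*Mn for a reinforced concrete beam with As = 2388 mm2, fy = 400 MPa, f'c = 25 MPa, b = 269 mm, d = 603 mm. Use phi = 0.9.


a = As * fy / (0.85 * f'c * b)
= 2388 * 400 / (0.85 * 25 * 269)
= 167.1026 mm
Mn = As * fy * (d - a/2) / 10^6
= 496.1774 kN-m
phi*Mn = 0.9 * 496.1774 = 446.56 kN-m

446.56


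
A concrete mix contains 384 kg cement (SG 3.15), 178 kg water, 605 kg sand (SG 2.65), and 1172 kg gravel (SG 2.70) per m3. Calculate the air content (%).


Vol cement = 384 / (3.15 * 1000) = 0.121905 m3
Vol water = 178 / 1000 = 0.178 m3
Vol sand = 605 / (2.65 * 1000) = 0.228302 m3
Vol gravel = 1172 / (2.70 * 1000) = 0.434074 m3
Total solid + water volume = 0.962281 m3
Air = (1 - 0.962281) * 100 = 3.77%

3.77


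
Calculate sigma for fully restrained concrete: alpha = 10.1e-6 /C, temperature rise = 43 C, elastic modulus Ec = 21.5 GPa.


sigma = alpha * dT * Ec
= 10.1e-6 * 43 * 21.5 * 1000
= 9.337 MPa

9.337


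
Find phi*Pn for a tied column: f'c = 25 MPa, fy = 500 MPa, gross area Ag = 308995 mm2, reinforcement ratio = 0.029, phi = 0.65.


Ast = rho * Ag = 0.029 * 308995 = 8960.855 mm2
phi*Pn = 0.65 * 0.80 * (0.85 * 25 * (308995 - 8960.855) + 500 * 8960.855) / 1000
= 5645.2 kN

5645.2


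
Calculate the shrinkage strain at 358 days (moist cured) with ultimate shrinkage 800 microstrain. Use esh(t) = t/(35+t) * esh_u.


esh(358) = 358 / (35 + 358) * 800
= 358 / 393 * 800
= 728.8 microstrain

728.8


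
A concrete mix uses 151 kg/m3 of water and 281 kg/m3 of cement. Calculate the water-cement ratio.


w/c = water / cement
w/c = 151 / 281 = 0.537

0.537


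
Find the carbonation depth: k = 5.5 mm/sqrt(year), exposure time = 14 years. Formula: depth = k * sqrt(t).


depth = k * sqrt(t)
= 5.5 * sqrt(14)
= 20.58 mm

20.58


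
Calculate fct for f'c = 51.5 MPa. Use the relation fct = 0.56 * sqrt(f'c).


fct = 0.56 * sqrt(51.5)
= 0.56 * 7.176
= 4.019 MPa

4.019


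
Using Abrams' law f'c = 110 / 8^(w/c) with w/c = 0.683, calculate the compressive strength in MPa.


f'c = 110 / 8^0.683
= 110 / 4.138
= 26.58 MPa

26.58


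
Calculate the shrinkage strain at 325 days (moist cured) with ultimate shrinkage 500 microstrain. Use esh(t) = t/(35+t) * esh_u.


esh(325) = 325 / (35 + 325) * 500
= 325 / 360 * 500
= 451.4 microstrain

451.4


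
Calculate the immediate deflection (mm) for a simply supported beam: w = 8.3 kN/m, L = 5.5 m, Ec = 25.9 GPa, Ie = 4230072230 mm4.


Convert: L = 5.5 m = 5500 mm, Ec = 25.9 GPa = 25900 MPa
delta = 5 * 8.3 * 5500^4 / (384 * 25900 * 4230072230)
= 0.9 mm

0.9


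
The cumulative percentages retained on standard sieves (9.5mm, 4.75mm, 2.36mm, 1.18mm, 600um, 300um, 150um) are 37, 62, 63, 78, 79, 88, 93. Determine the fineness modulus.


FM = sum(cumulative % retained) / 100
= 500 / 100
= 5.0

5.0


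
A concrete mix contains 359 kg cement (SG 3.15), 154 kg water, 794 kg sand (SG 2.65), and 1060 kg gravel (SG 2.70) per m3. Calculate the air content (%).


Vol cement = 359 / (3.15 * 1000) = 0.113968 m3
Vol water = 154 / 1000 = 0.154 m3
Vol sand = 794 / (2.65 * 1000) = 0.299623 m3
Vol gravel = 1060 / (2.70 * 1000) = 0.392593 m3
Total solid + water volume = 0.960183 m3
Air = (1 - 0.960183) * 100 = 3.98%

3.98


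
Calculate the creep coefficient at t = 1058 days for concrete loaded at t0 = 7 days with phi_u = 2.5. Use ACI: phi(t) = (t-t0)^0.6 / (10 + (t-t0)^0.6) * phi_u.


dt = 1058 - 7 = 1051
phi = 1051^0.6 / (10 + 1051^0.6) * 2.5
= 2.167

2.167


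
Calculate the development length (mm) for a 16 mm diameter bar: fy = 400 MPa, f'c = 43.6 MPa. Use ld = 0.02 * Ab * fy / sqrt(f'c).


Ab = pi * 16^2 / 4 = 201.062 mm2
ld = 0.02 * 201.062 * 400 / sqrt(43.6)
= 243.6 mm

243.6


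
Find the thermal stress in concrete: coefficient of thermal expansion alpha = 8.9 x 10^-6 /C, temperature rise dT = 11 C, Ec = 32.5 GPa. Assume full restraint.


sigma = alpha * dT * Ec
= 8.9e-6 * 11 * 32.5 * 1000
= 3.182 MPa

3.182


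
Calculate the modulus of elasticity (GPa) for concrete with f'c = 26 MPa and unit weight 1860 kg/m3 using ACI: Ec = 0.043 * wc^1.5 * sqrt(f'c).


Ec = 0.043 * 1860^1.5 * sqrt(26) / 1000
= 17.59 GPa

17.59


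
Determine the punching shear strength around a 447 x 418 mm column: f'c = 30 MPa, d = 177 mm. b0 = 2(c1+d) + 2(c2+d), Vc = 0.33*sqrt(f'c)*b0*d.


b0 = 2*(447 + 177) + 2*(418 + 177) = 2438 mm
Vc = 0.33 * sqrt(30) * 2438 * 177 / 1000
= 779.98 kN

779.98


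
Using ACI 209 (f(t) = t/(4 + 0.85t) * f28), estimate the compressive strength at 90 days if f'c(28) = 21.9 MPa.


f(90) = 90 / (4 + 0.85 * 90) * 21.9
= 90 / 80.5 * 21.9
= 24.48 MPa

24.48


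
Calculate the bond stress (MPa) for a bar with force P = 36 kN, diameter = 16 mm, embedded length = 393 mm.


u = P / (pi * db * ld)
= 36 * 1000 / (pi * 16 * 393)
= 1.822 MPa

1.822


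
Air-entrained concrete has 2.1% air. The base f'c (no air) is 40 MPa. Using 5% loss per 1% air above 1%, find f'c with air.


Strength loss = (2.1 - 1) * 5 = 5.5%
f'c = 40 * (1 - 5.5/100)
= 37.8 MPa

37.8


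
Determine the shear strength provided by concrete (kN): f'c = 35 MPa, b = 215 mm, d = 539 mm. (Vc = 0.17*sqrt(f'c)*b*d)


Vc = 0.17 * sqrt(35) * 215 * 539 / 1000
= 116.55 kN

116.55


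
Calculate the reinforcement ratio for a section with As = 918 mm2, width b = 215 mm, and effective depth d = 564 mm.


rho = As / (b * d)
= 918 / (215 * 564)
= 0.0076

0.0076


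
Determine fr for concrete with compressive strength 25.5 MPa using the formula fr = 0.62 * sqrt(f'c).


fr = 0.62 * sqrt(25.5)
= 3.131 MPa

3.131


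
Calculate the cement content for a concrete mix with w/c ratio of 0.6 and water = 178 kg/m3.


Cement = water / (w/c)
= 178 / 0.6
= 296.7 kg/m3

296.7


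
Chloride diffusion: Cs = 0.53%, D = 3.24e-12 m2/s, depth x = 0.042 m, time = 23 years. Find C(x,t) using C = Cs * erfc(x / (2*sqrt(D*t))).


t_seconds = 23 * 365.25 * 24 * 3600 = 725824800.0 s
arg = 0.042 / (2 * sqrt(3.24e-12 * 725824800.0))
= 0.433
erfc(0.433) = 0.5403
C = 0.53 * 0.5403 = 0.2863%

0.2863


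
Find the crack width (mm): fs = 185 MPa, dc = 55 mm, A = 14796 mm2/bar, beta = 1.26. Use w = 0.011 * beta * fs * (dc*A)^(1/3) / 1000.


w = 0.011 * beta * fs * (dc * A)^(1/3) / 1000
= 0.011 * 1.26 * 185 * (55 * 14796)^(1/3) / 1000
= 0.239 mm

0.239


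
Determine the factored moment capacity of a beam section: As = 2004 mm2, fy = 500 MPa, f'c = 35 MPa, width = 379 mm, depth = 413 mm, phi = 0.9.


a = As * fy / (0.85 * f'c * b)
= 2004 * 500 / (0.85 * 35 * 379)
= 88.8672 mm
Mn = As * fy * (d - a/2) / 10^6
= 369.3035 kN-m
phi*Mn = 0.9 * 369.3035 = 332.37 kN-m

332.37


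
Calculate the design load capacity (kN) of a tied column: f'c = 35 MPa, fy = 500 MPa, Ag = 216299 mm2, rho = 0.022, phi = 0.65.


Ast = rho * Ag = 0.022 * 216299 = 4758.578 mm2
phi*Pn = 0.65 * 0.80 * (0.85 * 35 * (216299 - 4758.578) + 500 * 4758.578) / 1000
= 4509.76 kN

4509.76


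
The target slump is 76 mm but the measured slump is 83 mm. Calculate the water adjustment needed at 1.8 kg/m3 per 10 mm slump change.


Difference = 76 - 83 = -7 mm
Water adjustment = -7 * 1.8 / 10 = -1.3 kg/m3

-1.3


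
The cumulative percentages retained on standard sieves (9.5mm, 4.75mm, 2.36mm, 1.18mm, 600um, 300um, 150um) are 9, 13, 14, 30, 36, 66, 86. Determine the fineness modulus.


FM = sum(cumulative % retained) / 100
= 254 / 100
= 2.54

2.54


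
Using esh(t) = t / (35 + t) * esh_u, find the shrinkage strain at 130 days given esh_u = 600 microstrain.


esh(130) = 130 / (35 + 130) * 600
= 130 / 165 * 600
= 472.7 microstrain

472.7


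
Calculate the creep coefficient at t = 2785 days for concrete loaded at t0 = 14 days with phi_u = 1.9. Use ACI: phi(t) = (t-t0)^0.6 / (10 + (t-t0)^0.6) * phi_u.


dt = 2785 - 14 = 2771
phi = 2771^0.6 / (10 + 2771^0.6) * 1.9
= 1.75

1.75


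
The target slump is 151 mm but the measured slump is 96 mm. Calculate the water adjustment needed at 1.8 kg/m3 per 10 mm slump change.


Difference = 151 - 96 = 55 mm
Water adjustment = 55 * 1.8 / 10 = 9.9 kg/m3

9.9


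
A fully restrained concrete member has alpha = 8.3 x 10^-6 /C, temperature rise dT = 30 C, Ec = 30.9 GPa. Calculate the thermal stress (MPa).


sigma = alpha * dT * Ec
= 8.3e-6 * 30 * 30.9 * 1000
= 7.694 MPa

7.694


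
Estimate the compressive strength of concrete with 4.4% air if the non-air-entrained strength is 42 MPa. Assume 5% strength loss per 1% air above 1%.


Strength loss = (4.4 - 1) * 5 = 17.0%
f'c = 42 * (1 - 17.0/100)
= 34.86 MPa

34.86


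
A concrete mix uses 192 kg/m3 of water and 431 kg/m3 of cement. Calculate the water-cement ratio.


w/c = water / cement
w/c = 192 / 431 = 0.445

0.445


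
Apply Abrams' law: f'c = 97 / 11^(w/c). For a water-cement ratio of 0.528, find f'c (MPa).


f'c = 97 / 11^0.528
= 97 / 3.547
= 27.35 MPa

27.35


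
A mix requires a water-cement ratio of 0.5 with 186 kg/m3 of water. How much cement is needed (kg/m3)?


Cement = water / (w/c)
= 186 / 0.5
= 372.0 kg/m3

372.0


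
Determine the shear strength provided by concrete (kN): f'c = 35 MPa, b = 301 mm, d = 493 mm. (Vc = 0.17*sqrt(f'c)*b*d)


Vc = 0.17 * sqrt(35) * 301 * 493 / 1000
= 149.24 kN

149.24


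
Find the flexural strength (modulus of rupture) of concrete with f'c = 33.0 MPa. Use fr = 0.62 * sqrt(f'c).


fr = 0.62 * sqrt(33.0)
= 3.562 MPa

3.562


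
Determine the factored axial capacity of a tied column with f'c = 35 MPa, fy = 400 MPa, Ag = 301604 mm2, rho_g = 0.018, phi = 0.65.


Ast = rho * Ag = 0.018 * 301604 = 5428.872 mm2
phi*Pn = 0.65 * 0.80 * (0.85 * 35 * (301604 - 5428.872) + 400 * 5428.872) / 1000
= 5711.03 kN

5711.03


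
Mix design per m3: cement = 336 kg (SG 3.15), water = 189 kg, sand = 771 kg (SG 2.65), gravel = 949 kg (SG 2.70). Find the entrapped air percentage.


Vol cement = 336 / (3.15 * 1000) = 0.106667 m3
Vol water = 189 / 1000 = 0.189 m3
Vol sand = 771 / (2.65 * 1000) = 0.290943 m3
Vol gravel = 949 / (2.70 * 1000) = 0.351481 m3
Total solid + water volume = 0.938092 m3
Air = (1 - 0.938092) * 100 = 6.19%

6.19


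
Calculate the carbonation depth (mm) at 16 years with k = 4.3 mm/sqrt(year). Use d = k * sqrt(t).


depth = k * sqrt(t)
= 4.3 * sqrt(16)
= 17.2 mm

17.2


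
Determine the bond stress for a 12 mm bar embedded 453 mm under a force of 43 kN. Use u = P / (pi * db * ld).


u = P / (pi * db * ld)
= 43 * 1000 / (pi * 12 * 453)
= 2.518 MPa

2.518


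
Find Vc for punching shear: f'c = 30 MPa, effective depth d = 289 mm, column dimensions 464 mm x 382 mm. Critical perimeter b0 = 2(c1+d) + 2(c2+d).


b0 = 2*(464 + 289) + 2*(382 + 289) = 2848 mm
Vc = 0.33 * sqrt(30) * 2848 * 289 / 1000
= 1487.69 kN

1487.69


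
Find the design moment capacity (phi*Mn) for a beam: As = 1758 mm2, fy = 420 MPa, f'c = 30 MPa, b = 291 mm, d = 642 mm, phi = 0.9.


a = As * fy / (0.85 * f'c * b)
= 1758 * 420 / (0.85 * 30 * 291)
= 99.5027 mm
Mn = As * fy * (d - a/2) / 10^6
= 437.2927 kN-m
phi*Mn = 0.9 * 437.2927 = 393.56 kN-m

393.56


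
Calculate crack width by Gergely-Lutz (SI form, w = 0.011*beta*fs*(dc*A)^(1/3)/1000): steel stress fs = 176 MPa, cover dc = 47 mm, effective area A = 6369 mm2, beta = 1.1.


w = 0.011 * beta * fs * (dc * A)^(1/3) / 1000
= 0.011 * 1.1 * 176 * (47 * 6369)^(1/3) / 1000
= 0.142 mm

0.142


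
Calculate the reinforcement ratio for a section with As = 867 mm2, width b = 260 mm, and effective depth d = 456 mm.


rho = As / (b * d)
= 867 / (260 * 456)
= 0.0073

0.0073


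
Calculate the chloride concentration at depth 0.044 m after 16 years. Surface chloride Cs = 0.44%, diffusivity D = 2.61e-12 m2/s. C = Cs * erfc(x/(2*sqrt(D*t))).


t_seconds = 16 * 365.25 * 24 * 3600 = 504921600.0 s
arg = 0.044 / (2 * sqrt(2.61e-12 * 504921600.0))
= 0.606
erfc(0.606) = 0.3914
C = 0.44 * 0.3914 = 0.1722%

0.1722


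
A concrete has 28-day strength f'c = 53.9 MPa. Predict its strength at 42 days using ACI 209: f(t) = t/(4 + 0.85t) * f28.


f(42) = 42 / (4 + 0.85 * 42) * 53.9
= 42 / 39.7 * 53.9
= 57.02 MPa

57.02


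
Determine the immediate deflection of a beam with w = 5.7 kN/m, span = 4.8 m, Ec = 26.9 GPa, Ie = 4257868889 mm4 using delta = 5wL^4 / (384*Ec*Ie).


Convert: L = 4.8 m = 4800 mm, Ec = 26.9 GPa = 26900 MPa
delta = 5 * 5.7 * 4800^4 / (384 * 26900 * 4257868889)
= 0.34 mm

0.34


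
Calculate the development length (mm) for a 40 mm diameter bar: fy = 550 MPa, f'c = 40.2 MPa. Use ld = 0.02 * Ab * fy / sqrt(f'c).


Ab = pi * 40^2 / 4 = 1256.637 mm2
ld = 0.02 * 1256.637 * 550 / sqrt(40.2)
= 2180.2 mm

2180.2


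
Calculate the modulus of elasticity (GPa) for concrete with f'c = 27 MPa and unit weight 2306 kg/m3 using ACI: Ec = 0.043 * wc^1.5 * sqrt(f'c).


Ec = 0.043 * 2306^1.5 * sqrt(27) / 1000
= 24.74 GPa

24.74


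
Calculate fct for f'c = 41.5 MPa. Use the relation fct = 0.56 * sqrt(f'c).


fct = 0.56 * sqrt(41.5)
= 0.56 * 6.442
= 3.608 MPa

3.608


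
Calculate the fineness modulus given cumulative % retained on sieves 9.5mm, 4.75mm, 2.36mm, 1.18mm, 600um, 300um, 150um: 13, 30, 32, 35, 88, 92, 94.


FM = sum(cumulative % retained) / 100
= 384 / 100
= 3.84

3.84


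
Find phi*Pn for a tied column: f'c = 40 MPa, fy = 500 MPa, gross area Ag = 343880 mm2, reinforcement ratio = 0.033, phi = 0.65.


Ast = rho * Ag = 0.033 * 343880 = 11348.04 mm2
phi*Pn = 0.65 * 0.80 * (0.85 * 40 * (343880 - 11348.04) + 500 * 11348.04) / 1000
= 8829.66 kN

8829.66


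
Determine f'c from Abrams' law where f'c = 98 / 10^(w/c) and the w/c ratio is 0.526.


f'c = 98 / 10^0.526
= 98 / 3.357
= 29.19 MPa

29.19


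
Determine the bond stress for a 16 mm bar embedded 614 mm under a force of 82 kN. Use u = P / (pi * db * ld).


u = P / (pi * db * ld)
= 82 * 1000 / (pi * 16 * 614)
= 2.657 MPa

2.657


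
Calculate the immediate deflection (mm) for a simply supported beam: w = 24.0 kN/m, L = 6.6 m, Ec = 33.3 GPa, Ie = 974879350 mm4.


Convert: L = 6.6 m = 6600 mm, Ec = 33.3 GPa = 33300 MPa
delta = 5 * 24.0 * 6600^4 / (384 * 33300 * 974879350)
= 18.27 mm

18.27


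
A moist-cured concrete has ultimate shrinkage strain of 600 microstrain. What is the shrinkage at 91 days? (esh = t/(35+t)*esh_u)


esh(91) = 91 / (35 + 91) * 600
= 91 / 126 * 600
= 433.3 microstrain

433.3


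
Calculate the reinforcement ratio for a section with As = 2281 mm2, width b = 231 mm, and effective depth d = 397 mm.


rho = As / (b * d)
= 2281 / (231 * 397)
= 0.0249

0.0249


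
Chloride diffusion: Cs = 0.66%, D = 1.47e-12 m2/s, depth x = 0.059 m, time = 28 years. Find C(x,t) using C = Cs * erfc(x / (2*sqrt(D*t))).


t_seconds = 28 * 365.25 * 24 * 3600 = 883612800.0 s
arg = 0.059 / (2 * sqrt(1.47e-12 * 883612800.0))
= 0.8185
erfc(0.8185) = 0.247
C = 0.66 * 0.247 = 0.163%

0.163


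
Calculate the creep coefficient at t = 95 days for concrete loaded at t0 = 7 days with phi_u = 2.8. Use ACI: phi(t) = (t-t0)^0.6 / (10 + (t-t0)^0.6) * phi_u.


dt = 95 - 7 = 88
phi = 88^0.6 / (10 + 88^0.6) * 2.8
= 1.665

1.665


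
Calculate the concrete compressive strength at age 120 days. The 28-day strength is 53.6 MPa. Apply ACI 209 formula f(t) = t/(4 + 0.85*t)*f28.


f(120) = 120 / (4 + 0.85 * 120) * 53.6
= 120 / 106.0 * 53.6
= 60.68 MPa

60.68


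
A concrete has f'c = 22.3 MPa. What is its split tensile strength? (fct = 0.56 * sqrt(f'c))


fct = 0.56 * sqrt(22.3)
= 0.56 * 4.722
= 2.644 MPa

2.644


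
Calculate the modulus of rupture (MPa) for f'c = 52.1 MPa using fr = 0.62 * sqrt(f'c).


fr = 0.62 * sqrt(52.1)
= 4.475 MPa

4.475


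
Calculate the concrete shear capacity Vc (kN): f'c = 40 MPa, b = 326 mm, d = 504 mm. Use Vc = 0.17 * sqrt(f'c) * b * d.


Vc = 0.17 * sqrt(40) * 326 * 504 / 1000
= 176.66 kN

176.66


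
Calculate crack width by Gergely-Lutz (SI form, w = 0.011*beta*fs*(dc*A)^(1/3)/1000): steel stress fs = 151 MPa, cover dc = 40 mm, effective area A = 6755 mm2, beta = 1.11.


w = 0.011 * beta * fs * (dc * A)^(1/3) / 1000
= 0.011 * 1.11 * 151 * (40 * 6755)^(1/3) / 1000
= 0.119 mm

0.119


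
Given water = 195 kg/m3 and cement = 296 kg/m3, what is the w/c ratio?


w/c = water / cement
w/c = 195 / 296 = 0.659

0.659


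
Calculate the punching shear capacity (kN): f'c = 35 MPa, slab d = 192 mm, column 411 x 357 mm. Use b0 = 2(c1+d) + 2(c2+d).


b0 = 2*(411 + 192) + 2*(357 + 192) = 2304 mm
Vc = 0.33 * sqrt(35) * 2304 * 192 / 1000
= 863.64 kN

863.64


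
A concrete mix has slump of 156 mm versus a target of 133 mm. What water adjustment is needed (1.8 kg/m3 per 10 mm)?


Difference = 133 - 156 = -23 mm
Water adjustment = -23 * 1.8 / 10 = -4.1 kg/m3

-4.1


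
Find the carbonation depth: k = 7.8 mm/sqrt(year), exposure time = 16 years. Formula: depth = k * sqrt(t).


depth = k * sqrt(t)
= 7.8 * sqrt(16)
= 31.2 mm

31.2


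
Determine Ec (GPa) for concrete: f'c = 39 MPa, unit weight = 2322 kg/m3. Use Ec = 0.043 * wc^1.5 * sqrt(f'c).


Ec = 0.043 * 2322^1.5 * sqrt(39) / 1000
= 30.05 GPa

30.05


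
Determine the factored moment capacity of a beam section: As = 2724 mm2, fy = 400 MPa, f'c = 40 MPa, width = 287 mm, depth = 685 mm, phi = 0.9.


a = As * fy / (0.85 * f'c * b)
= 2724 * 400 / (0.85 * 40 * 287)
= 111.6622 mm
Mn = As * fy * (d - a/2) / 10^6
= 685.5424 kN-m
phi*Mn = 0.9 * 685.5424 = 616.99 kN-m

616.99


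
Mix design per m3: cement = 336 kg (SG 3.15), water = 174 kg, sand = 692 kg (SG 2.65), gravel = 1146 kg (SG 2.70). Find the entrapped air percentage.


Vol cement = 336 / (3.15 * 1000) = 0.106667 m3
Vol water = 174 / 1000 = 0.174 m3
Vol sand = 692 / (2.65 * 1000) = 0.261132 m3
Vol gravel = 1146 / (2.70 * 1000) = 0.424444 m3
Total solid + water volume = 0.966243 m3
Air = (1 - 0.966243) * 100 = 3.38%

3.38


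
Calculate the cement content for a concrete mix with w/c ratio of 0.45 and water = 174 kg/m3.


Cement = water / (w/c)
= 174 / 0.45
= 386.7 kg/m3

386.7


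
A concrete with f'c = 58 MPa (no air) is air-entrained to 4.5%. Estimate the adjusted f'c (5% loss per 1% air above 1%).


Strength loss = (4.5 - 1) * 5 = 17.5%
f'c = 58 * (1 - 17.5/100)
= 47.85 MPa

47.85


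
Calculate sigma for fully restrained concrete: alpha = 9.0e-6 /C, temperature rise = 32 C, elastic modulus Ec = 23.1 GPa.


sigma = alpha * dT * Ec
= 9.0e-6 * 32 * 23.1 * 1000
= 6.653 MPa

6.653


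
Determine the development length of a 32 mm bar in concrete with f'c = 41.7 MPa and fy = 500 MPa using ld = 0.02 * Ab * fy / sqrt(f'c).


Ab = pi * 32^2 / 4 = 804.248 mm2
ld = 0.02 * 804.248 * 500 / sqrt(41.7)
= 1245.4 mm

1245.4


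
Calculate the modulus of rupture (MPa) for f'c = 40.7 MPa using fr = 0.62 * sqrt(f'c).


fr = 0.62 * sqrt(40.7)
= 3.955 MPa

3.955


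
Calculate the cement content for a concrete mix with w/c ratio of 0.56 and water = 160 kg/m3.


Cement = water / (w/c)
= 160 / 0.56
= 285.7 kg/m3

285.7


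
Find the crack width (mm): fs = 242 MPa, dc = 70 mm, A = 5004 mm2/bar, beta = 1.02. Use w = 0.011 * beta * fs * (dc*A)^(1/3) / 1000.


w = 0.011 * beta * fs * (dc * A)^(1/3) / 1000
= 0.011 * 1.02 * 242 * (70 * 5004)^(1/3) / 1000
= 0.191 mm

0.191


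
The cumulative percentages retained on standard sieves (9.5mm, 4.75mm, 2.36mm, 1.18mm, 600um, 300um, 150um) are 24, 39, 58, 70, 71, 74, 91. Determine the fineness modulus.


FM = sum(cumulative % retained) / 100
= 427 / 100
= 4.27

4.27


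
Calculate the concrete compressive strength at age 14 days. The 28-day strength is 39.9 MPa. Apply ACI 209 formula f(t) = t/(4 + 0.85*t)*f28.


f(14) = 14 / (4 + 0.85 * 14) * 39.9
= 14 / 15.9 * 39.9
= 35.13 MPa

35.13


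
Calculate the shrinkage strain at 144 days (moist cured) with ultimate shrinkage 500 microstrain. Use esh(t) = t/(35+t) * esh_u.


esh(144) = 144 / (35 + 144) * 500
= 144 / 179 * 500
= 402.2 microstrain

402.2


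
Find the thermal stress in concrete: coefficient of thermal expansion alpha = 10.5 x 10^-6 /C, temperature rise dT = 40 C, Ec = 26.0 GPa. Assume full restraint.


sigma = alpha * dT * Ec
= 10.5e-6 * 40 * 26.0 * 1000
= 10.92 MPa

10.92


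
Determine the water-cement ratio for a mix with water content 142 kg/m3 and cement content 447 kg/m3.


w/c = water / cement
w/c = 142 / 447 = 0.318

0.318


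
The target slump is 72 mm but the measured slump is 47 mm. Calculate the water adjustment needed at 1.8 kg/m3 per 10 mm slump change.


Difference = 72 - 47 = 25 mm
Water adjustment = 25 * 1.8 / 10 = 4.5 kg/m3

4.5


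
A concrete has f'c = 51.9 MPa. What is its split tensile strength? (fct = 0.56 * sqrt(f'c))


fct = 0.56 * sqrt(51.9)
= 0.56 * 7.204
= 4.034 MPa

4.034


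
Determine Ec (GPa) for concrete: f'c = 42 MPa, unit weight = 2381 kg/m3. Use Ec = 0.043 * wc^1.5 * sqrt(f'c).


Ec = 0.043 * 2381^1.5 * sqrt(42) / 1000
= 32.38 GPa

32.38


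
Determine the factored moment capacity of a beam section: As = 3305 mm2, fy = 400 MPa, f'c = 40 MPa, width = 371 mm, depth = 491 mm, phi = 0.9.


a = As * fy / (0.85 * f'c * b)
= 3305 * 400 / (0.85 * 40 * 371)
= 104.8042 mm
Mn = As * fy * (d - a/2) / 10^6
= 579.8264 kN-m
phi*Mn = 0.9 * 579.8264 = 521.84 kN-m

521.84


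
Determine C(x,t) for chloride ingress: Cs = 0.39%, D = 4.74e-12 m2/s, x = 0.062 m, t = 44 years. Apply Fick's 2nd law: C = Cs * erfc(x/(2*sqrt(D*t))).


t_seconds = 44 * 365.25 * 24 * 3600 = 1388534400.0 s
arg = 0.062 / (2 * sqrt(4.74e-12 * 1388534400.0))
= 0.3821
erfc(0.3821) = 0.5889
C = 0.39 * 0.5889 = 0.2297%

0.2297


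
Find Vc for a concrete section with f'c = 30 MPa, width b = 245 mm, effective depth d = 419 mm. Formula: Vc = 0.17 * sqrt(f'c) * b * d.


Vc = 0.17 * sqrt(30) * 245 * 419 / 1000
= 95.58 kN

95.58


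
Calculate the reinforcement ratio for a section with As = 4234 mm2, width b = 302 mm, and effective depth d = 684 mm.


rho = As / (b * d)
= 4234 / (302 * 684)
= 0.0205

0.0205


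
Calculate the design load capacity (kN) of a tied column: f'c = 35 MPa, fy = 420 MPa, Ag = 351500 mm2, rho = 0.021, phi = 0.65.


Ast = rho * Ag = 0.021 * 351500 = 7381.5 mm2
phi*Pn = 0.65 * 0.80 * (0.85 * 35 * (351500 - 7381.5) + 420 * 7381.5) / 1000
= 6935.63 kN

6935.63


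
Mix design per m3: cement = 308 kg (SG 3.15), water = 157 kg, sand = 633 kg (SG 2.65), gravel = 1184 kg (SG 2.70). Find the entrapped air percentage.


Vol cement = 308 / (3.15 * 1000) = 0.097778 m3
Vol water = 157 / 1000 = 0.157 m3
Vol sand = 633 / (2.65 * 1000) = 0.238868 m3
Vol gravel = 1184 / (2.70 * 1000) = 0.438519 m3
Total solid + water volume = 0.932164 m3
Air = (1 - 0.932164) * 100 = 6.78%

6.78


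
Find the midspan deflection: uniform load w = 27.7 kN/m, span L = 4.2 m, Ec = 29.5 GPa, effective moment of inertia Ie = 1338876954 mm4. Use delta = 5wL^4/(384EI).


Convert: L = 4.2 m = 4200 mm, Ec = 29.5 GPa = 29500 MPa
delta = 5 * 27.7 * 4200^4 / (384 * 29500 * 1338876954)
= 2.84 mm

2.84


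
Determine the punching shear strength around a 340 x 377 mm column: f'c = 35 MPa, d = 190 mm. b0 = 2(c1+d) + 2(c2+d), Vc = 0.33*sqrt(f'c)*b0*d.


b0 = 2*(340 + 190) + 2*(377 + 190) = 2194 mm
Vc = 0.33 * sqrt(35) * 2194 * 190 / 1000
= 813.84 kN

813.84


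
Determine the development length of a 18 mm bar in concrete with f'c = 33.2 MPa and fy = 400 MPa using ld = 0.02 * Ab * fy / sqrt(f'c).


Ab = pi * 18^2 / 4 = 254.469 mm2
ld = 0.02 * 254.469 * 400 / sqrt(33.2)
= 353.3 mm

353.3


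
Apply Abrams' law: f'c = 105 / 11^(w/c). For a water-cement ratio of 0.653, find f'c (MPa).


f'c = 105 / 11^0.653
= 105 / 4.787
= 21.94 MPa

21.94


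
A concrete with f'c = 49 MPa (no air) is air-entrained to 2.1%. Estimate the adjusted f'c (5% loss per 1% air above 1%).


Strength loss = (2.1 - 1) * 5 = 5.5%
f'c = 49 * (1 - 5.5/100)
= 46.3 MPa

46.3


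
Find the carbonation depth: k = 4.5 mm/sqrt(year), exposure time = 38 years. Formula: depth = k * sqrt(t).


depth = k * sqrt(t)
= 4.5 * sqrt(38)
= 27.74 mm

27.74


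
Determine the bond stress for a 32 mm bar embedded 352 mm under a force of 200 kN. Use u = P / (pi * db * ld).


u = P / (pi * db * ld)
= 200 * 1000 / (pi * 32 * 352)
= 5.652 MPa

5.652


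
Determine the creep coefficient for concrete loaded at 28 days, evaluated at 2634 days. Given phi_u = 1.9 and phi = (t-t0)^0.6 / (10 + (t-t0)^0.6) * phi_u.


dt = 2634 - 28 = 2606
phi = 2606^0.6 / (10 + 2606^0.6) * 1.9
= 1.744

1.744


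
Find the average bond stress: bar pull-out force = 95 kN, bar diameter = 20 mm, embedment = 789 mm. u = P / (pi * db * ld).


u = P / (pi * db * ld)
= 95 * 1000 / (pi * 20 * 789)
= 1.916 MPa

1.916


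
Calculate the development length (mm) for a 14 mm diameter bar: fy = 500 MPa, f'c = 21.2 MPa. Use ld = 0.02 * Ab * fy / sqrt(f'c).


Ab = pi * 14^2 / 4 = 153.938 mm2
ld = 0.02 * 153.938 * 500 / sqrt(21.2)
= 334.3 mm

334.3


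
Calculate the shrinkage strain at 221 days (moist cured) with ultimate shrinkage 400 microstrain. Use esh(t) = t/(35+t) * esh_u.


esh(221) = 221 / (35 + 221) * 400
= 221 / 256 * 400
= 345.3 microstrain

345.3


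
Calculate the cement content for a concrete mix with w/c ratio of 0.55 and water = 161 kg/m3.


Cement = water / (w/c)
= 161 / 0.55
= 292.7 kg/m3

292.7


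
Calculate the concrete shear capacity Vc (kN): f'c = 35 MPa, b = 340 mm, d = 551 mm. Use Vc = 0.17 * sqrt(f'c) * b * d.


Vc = 0.17 * sqrt(35) * 340 * 551 / 1000
= 188.41 kN

188.41


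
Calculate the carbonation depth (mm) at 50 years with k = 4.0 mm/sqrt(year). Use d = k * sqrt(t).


depth = k * sqrt(t)
= 4.0 * sqrt(50)
= 28.28 mm

28.28


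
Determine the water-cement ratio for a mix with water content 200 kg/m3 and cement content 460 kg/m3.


w/c = water / cement
w/c = 200 / 460 = 0.435

0.435


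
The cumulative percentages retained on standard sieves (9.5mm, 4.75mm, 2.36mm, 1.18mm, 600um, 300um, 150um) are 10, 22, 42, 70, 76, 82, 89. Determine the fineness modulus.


FM = sum(cumulative % retained) / 100
= 391 / 100
= 3.91

3.91


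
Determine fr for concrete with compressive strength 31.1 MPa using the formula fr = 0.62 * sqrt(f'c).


fr = 0.62 * sqrt(31.1)
= 3.458 MPa

3.458


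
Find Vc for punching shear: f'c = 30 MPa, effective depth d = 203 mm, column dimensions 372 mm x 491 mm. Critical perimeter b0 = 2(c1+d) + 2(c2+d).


b0 = 2*(372 + 203) + 2*(491 + 203) = 2538 mm
Vc = 0.33 * sqrt(30) * 2538 * 203 / 1000
= 931.24 kN

931.24


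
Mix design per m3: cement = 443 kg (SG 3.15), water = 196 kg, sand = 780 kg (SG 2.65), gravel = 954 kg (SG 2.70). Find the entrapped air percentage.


Vol cement = 443 / (3.15 * 1000) = 0.140635 m3
Vol water = 196 / 1000 = 0.196 m3
Vol sand = 780 / (2.65 * 1000) = 0.29434 m3
Vol gravel = 954 / (2.70 * 1000) = 0.353333 m3
Total solid + water volume = 0.984308 m3
Air = (1 - 0.984308) * 100 = 1.57%

1.57


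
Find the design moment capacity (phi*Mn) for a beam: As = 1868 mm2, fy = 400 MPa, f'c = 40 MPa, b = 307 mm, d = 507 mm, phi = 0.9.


a = As * fy / (0.85 * f'c * b)
= 1868 * 400 / (0.85 * 40 * 307)
= 71.5846 mm
Mn = As * fy * (d - a/2) / 10^6
= 352.0864 kN-m
phi*Mn = 0.9 * 352.0864 = 316.88 kN-m

316.88


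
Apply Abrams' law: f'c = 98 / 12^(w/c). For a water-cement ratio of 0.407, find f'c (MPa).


f'c = 98 / 12^0.407
= 98 / 2.749
= 35.65 MPa

35.65


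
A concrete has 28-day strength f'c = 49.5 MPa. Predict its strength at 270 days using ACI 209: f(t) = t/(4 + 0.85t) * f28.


f(270) = 270 / (4 + 0.85 * 270) * 49.5
= 270 / 233.5 * 49.5
= 57.24 MPa

57.24


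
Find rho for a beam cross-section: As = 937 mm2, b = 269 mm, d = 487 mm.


rho = As / (b * d)
= 937 / (269 * 487)
= 0.0072

0.0072


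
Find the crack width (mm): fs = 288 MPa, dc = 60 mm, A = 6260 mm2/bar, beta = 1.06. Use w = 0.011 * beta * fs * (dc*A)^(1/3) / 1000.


w = 0.011 * beta * fs * (dc * A)^(1/3) / 1000
= 0.011 * 1.06 * 288 * (60 * 6260)^(1/3) / 1000
= 0.242 mm

0.242


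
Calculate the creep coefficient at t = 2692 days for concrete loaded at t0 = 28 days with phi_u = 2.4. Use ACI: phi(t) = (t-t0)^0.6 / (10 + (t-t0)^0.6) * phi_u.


dt = 2692 - 28 = 2664
phi = 2664^0.6 / (10 + 2664^0.6) * 2.4
= 2.206

2.206


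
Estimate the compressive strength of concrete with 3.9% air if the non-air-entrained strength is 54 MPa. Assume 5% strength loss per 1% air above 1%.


Strength loss = (3.9 - 1) * 5 = 14.5%
f'c = 54 * (1 - 14.5/100)
= 46.17 MPa

46.17


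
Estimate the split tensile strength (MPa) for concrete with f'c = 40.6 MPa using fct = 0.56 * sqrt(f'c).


fct = 0.56 * sqrt(40.6)
= 0.56 * 6.372
= 3.568 MPa

3.568


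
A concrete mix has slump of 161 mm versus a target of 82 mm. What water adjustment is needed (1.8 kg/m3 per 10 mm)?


Difference = 82 - 161 = -79 mm
Water adjustment = -79 * 1.8 / 10 = -14.2 kg/m3

-14.2


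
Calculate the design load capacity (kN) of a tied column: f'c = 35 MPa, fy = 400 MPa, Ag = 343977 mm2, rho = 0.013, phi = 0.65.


Ast = rho * Ag = 0.013 * 343977 = 4471.701 mm2
phi*Pn = 0.65 * 0.80 * (0.85 * 35 * (343977 - 4471.701) + 400 * 4471.701) / 1000
= 6182.26 kN

6182.26


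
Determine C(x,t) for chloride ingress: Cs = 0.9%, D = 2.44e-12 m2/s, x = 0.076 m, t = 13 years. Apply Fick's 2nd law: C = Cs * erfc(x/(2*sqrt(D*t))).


t_seconds = 13 * 365.25 * 24 * 3600 = 410248800.0 s
arg = 0.076 / (2 * sqrt(2.44e-12 * 410248800.0))
= 1.2011
erfc(1.2011) = 0.0894
C = 0.9 * 0.0894 = 0.0805%

0.0805


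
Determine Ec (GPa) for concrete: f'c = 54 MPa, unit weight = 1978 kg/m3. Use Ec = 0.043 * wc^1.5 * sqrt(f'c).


Ec = 0.043 * 1978^1.5 * sqrt(54) / 1000
= 27.8 GPa

27.8


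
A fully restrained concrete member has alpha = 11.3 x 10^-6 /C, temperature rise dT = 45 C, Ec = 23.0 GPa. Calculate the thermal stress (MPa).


sigma = alpha * dT * Ec
= 11.3e-6 * 45 * 23.0 * 1000
= 11.696 MPa

11.696


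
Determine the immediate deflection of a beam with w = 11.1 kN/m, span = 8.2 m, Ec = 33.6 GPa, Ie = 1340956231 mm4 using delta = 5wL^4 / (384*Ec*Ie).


Convert: L = 8.2 m = 8200 mm, Ec = 33.6 GPa = 33600 MPa
delta = 5 * 11.1 * 8200^4 / (384 * 33600 * 1340956231)
= 14.5 mm

14.5


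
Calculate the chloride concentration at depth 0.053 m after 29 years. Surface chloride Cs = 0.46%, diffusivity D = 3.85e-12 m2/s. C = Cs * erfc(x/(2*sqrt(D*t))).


t_seconds = 29 * 365.25 * 24 * 3600 = 915170400.0 s
arg = 0.053 / (2 * sqrt(3.85e-12 * 915170400.0))
= 0.4464
erfc(0.4464) = 0.5278
C = 0.46 * 0.5278 = 0.2428%

0.2428


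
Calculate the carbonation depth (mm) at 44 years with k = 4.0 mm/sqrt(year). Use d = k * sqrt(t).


depth = k * sqrt(t)
= 4.0 * sqrt(44)
= 26.53 mm

26.53


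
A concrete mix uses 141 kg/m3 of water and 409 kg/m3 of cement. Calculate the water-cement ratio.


w/c = water / cement
w/c = 141 / 409 = 0.345

0.345


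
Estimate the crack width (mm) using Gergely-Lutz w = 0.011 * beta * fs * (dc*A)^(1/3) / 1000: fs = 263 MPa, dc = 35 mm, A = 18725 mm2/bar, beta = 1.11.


w = 0.011 * beta * fs * (dc * A)^(1/3) / 1000
= 0.011 * 1.11 * 263 * (35 * 18725)^(1/3) / 1000
= 0.279 mm

0.279


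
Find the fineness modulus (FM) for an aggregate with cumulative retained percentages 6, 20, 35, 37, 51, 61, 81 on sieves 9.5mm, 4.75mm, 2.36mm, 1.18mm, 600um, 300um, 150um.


FM = sum(cumulative % retained) / 100
= 291 / 100
= 2.91

2.91


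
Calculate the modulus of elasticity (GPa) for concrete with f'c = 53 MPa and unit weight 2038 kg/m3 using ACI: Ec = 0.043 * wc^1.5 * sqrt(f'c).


Ec = 0.043 * 2038^1.5 * sqrt(53) / 1000
= 28.8 GPa

28.8


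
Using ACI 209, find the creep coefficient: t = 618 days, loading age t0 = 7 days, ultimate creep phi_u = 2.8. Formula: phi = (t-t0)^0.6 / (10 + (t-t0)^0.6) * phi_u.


dt = 618 - 7 = 611
phi = 611^0.6 / (10 + 611^0.6) * 2.8
= 2.308

2.308


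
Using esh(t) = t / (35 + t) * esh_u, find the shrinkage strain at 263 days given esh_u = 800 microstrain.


esh(263) = 263 / (35 + 263) * 800
= 263 / 298 * 800
= 706.0 microstrain

706.0


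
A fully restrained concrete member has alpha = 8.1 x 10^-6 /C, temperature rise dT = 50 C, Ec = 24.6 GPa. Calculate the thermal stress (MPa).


sigma = alpha * dT * Ec
= 8.1e-6 * 50 * 24.6 * 1000
= 9.963 MPa

9.963


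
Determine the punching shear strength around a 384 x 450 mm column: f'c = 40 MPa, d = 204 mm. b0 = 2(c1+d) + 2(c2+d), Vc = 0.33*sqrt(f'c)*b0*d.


b0 = 2*(384 + 204) + 2*(450 + 204) = 2484 mm
Vc = 0.33 * sqrt(40) * 2484 * 204 / 1000
= 1057.61 kN

1057.61


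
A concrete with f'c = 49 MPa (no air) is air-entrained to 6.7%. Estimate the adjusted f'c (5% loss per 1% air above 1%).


Strength loss = (6.7 - 1) * 5 = 28.5%
f'c = 49 * (1 - 28.5/100)
= 35.04 MPa

35.04


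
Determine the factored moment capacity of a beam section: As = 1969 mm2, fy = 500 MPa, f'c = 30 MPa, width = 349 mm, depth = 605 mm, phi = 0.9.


a = As * fy / (0.85 * f'c * b)
= 1969 * 500 / (0.85 * 30 * 349)
= 110.6242 mm
Mn = As * fy * (d - a/2) / 10^6
= 541.1677 kN-m
phi*Mn = 0.9 * 541.1677 = 487.05 kN-m

487.05


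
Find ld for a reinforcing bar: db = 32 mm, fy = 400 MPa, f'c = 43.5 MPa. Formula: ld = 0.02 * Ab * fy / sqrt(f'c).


Ab = pi * 32^2 / 4 = 804.248 mm2
ld = 0.02 * 804.248 * 400 / sqrt(43.5)
= 975.5 mm

975.5


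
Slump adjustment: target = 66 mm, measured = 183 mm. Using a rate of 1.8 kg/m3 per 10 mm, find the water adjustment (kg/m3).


Difference = 66 - 183 = -117 mm
Water adjustment = -117 * 1.8 / 10 = -21.1 kg/m3

-21.1


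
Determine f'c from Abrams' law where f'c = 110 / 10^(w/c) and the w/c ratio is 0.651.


f'c = 110 / 10^0.651
= 110 / 4.477
= 24.57 MPa

24.57


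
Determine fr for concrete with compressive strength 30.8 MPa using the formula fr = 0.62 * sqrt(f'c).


fr = 0.62 * sqrt(30.8)
= 3.441 MPa

3.441


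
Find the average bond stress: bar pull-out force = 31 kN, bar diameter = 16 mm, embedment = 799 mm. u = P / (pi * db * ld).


u = P / (pi * db * ld)
= 31 * 1000 / (pi * 16 * 799)
= 0.772 MPa

0.772


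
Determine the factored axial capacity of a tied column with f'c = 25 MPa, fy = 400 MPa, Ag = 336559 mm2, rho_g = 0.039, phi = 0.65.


Ast = rho * Ag = 0.039 * 336559 = 13125.801 mm2
phi*Pn = 0.65 * 0.80 * (0.85 * 25 * (336559 - 13125.801) + 400 * 13125.801) / 1000
= 6304.1 kN

6304.1


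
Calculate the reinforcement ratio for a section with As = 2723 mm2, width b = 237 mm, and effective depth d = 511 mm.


rho = As / (b * d)
= 2723 / (237 * 511)
= 0.0225

0.0225


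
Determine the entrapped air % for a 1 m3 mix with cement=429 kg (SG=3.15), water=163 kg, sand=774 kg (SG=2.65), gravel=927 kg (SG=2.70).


Vol cement = 429 / (3.15 * 1000) = 0.13619 m3
Vol water = 163 / 1000 = 0.163 m3
Vol sand = 774 / (2.65 * 1000) = 0.292075 m3
Vol gravel = 927 / (2.70 * 1000) = 0.343333 m3
Total solid + water volume = 0.934599 m3
Air = (1 - 0.934599) * 100 = 6.54%

6.54
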